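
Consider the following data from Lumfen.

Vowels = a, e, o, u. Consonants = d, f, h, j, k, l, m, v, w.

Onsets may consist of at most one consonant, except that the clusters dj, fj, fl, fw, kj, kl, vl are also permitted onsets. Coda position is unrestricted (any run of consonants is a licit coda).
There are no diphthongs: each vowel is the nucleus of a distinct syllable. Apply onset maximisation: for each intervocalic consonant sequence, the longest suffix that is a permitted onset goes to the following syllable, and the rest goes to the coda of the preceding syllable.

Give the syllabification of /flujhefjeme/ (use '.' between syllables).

fluj.he.fje.me

Nuclei (vowels): u, e, e, e → 4 syllables.
Between /u/ (V1) and /e/ (V2): /jh/ — longest licit onset from the right is /h/, leaving /j/ as coda.
Between /e/ (V2) and /e/ (V3): /fj/ — entire cluster is a permitted onset → onset /fj/, coda ∅.
Between /e/ (V3) and /e/ (V4): /m/ → onset of the next syllable (single consonants are always licit onsets).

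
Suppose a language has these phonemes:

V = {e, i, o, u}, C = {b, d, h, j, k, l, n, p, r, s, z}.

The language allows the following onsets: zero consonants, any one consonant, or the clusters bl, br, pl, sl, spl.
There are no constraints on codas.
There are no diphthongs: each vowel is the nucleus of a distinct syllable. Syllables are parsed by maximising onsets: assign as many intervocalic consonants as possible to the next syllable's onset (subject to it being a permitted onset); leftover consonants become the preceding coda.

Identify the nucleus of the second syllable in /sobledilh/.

e

Nuclei (vowels): o, e, i → 3 syllables.
The second nucleus (vowel 2 from the left) is /e/.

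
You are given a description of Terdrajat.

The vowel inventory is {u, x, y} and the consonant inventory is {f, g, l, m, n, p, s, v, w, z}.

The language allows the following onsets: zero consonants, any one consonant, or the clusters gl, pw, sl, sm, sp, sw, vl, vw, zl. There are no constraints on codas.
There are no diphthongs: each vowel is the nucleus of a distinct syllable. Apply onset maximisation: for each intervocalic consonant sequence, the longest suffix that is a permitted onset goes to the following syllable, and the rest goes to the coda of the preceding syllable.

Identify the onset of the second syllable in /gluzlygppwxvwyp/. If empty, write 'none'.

Nuclei (vowels): u, y, x, y → 4 syllables.
/u…y/ gap (V1→V2): /zl/ is a licit onset in full, so it all attaches to the next syllable.
/y…x/ gap (V2→V3): /gppw/ splits as /gp/ + /pw/ (/pw/ is the longest suffix that is a licit onset).
/x…y/ gap (V3→V4): cluster /vw/ — /vw/ is itself a permitted onset, so the whole cluster goes right; preceding coda = ∅.
Putting it together: glu.zlygp.pwx.vwyp.
Syllable 2 is /zlygp/: onset /zl/, nucleus /y/, coda /gp/.

zl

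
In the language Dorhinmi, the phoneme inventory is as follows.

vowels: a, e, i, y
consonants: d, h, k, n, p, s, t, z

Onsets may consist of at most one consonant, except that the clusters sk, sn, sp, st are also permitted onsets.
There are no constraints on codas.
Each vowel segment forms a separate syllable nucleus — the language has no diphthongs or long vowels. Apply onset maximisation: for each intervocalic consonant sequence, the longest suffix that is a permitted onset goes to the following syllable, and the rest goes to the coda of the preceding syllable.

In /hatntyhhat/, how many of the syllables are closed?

3

The vowels are a, y, a — 3 nuclei, so 3 syllables.
Between /a/ (V1) and /y/ (V2): /tnt/ — longest licit onset from the right is /t/, leaving /tn/ as coda.
Between /y/ (V2) and /a/ (V3): /hh/ — longest licit onset from the right is /h/, leaving /h/ as coda.
Syllabification: hatn.tyh.hat.
Classifying each syllable: /hatn/ (closed), /tyh/ (closed), /hat/ (closed).
Closed syllables: 3.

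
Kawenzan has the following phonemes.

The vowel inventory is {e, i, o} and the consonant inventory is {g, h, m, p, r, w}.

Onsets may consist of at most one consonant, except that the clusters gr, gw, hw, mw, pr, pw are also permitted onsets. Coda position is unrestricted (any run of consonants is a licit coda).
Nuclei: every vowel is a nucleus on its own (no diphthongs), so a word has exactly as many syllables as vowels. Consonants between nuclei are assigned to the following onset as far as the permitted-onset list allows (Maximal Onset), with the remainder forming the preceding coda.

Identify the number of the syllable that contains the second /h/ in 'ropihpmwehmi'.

Nuclei (vowels): o, i, e, i → 4 syllables.
V1 /o/ – V2 /i/: /p/ → onset of the next syllable (single consonants are always licit onsets).
V2 /i/ – V3 /e/: cluster /hpmw/ — the longest permitted-onset suffix is /mw/; onset = /mw/, preceding coda = /hp/.
V3 /e/ – V4 /i/: cluster /hm/ — the longest permitted-onset suffix is /m/; onset = /m/, preceding coda = /h/.
Syllabification: ro.pihp.mweh.mi.
The second /h/ is in the coda of syllable 3 (/mweh/).

3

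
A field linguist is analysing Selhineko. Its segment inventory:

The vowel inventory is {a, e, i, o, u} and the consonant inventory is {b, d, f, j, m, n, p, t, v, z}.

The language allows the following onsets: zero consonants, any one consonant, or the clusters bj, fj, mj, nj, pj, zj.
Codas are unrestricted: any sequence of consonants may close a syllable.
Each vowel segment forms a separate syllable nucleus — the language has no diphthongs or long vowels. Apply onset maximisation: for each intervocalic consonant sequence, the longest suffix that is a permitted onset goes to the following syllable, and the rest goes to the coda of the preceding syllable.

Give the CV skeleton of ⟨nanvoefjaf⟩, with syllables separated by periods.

CVC.CV.V.CCVC

Nuclei (vowels): a, o, e, a → 4 syllables.
Between /a/ (V1) and /o/ (V2): cluster /nv/ — the longest permitted-onset suffix is /v/; onset = /v/, preceding coda = /n/.
Between /o/ (V2) and /e/ (V3): no consonants, so the boundary falls immediately after /o/.
Between /e/ (V3) and /a/ (V4): /fj/ — entire cluster is a permitted onset → onset /fj/, coda ∅.
Syllabification: nan.vo.e.fjaf.
Mapping each syllable to C/V: /nan/ → CVC, /vo/ → CV, /e/ → V, /fjaf/ → CCVC.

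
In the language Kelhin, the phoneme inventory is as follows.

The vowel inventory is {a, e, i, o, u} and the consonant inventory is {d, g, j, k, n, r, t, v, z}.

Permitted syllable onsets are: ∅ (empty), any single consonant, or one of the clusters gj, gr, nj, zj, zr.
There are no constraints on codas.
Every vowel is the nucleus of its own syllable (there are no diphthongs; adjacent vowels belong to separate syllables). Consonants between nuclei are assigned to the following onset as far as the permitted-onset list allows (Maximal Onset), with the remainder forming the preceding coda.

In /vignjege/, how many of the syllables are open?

Nuclei (vowels): i, e, e → 3 syllables.
Between /i/ (V1) and /e/ (V2): /gnj/ splits as /g/ + /nj/ (/nj/ is the longest suffix that is a licit onset).
Between /e/ (V2) and /e/ (V3): just /g/ — single C goes to the following onset.
Result: vig.nje.ge.
Classifying each syllable: /vig/ (closed), /nje/ (open), /ge/ (open).
Open syllables: 2.

2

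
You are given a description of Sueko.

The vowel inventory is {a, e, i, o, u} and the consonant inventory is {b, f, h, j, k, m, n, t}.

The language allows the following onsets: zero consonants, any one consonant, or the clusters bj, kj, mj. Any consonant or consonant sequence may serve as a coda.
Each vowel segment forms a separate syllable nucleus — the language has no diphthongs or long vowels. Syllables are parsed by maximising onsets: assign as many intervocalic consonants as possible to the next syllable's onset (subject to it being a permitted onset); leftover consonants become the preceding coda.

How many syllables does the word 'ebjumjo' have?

3

Vowels present: e, u, o; each is a nucleus, giving 3 syllables.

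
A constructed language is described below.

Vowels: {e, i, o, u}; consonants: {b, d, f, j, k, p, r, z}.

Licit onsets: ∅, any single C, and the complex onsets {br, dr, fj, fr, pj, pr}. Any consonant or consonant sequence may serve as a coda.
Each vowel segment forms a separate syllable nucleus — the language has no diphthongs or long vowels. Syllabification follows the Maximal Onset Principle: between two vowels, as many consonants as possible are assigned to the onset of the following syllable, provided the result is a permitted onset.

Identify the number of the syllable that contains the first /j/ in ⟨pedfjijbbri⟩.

Nuclei (vowels): e, i, i → 3 syllables.
/e…i/ gap (V1→V2): /dfj/ splits as /d/ + /fj/ (/fj/ is the longest suffix that is a licit onset).
/i…i/ gap (V2→V3): /jbbr/ — longest licit onset from the right is /br/, leaving /jb/ as coda.
Putting it together: ped.fjijb.bri.
The first /j/ is in the onset of syllable 2 (/fjijb/).

2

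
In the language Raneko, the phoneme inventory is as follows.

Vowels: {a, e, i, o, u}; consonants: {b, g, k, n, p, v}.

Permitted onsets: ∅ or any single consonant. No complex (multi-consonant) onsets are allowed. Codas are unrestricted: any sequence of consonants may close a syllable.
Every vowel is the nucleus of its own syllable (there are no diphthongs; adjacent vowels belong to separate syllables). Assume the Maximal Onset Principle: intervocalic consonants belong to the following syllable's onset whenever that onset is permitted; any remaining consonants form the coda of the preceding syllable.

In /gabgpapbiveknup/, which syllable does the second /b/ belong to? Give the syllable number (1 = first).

3

Vowels present: a, a, i, e, u; each is a nucleus, giving 5 syllables.
Between /a/ (V1) and /a/ (V2): /bgp/ splits as /bg/ + /p/ (/p/ is the longest suffix that is a licit onset).
Between /a/ (V2) and /i/ (V3): /pb/ splits as /p/ + /b/ (/b/ is the longest suffix that is a licit onset).
Between /i/ (V3) and /e/ (V4): /v/ → onset of the next syllable (single consonants are always licit onsets).
Between /e/ (V4) and /u/ (V5): /kn/; trying suffixes from longest down, /n/ is the first permitted one, so coda /k/ | onset /n/.
Result: gabg.pap.bi.vek.nup.
The second /b/ is in the onset of syllable 3 (/bi/).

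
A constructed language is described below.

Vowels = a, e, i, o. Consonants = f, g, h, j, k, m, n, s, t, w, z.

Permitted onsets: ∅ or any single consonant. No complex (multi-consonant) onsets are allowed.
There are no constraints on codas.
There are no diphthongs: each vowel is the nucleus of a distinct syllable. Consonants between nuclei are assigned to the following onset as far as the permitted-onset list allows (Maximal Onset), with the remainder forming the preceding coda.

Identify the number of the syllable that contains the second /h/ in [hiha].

The vowels are i, a — 2 nuclei, so 2 syllables.
Between /i/ (V1) and /a/ (V2): /h/ is a single consonant, so it becomes the next onset.
Syllabification: hi.ha.
The second /h/ is in the onset of syllable 2 (/ha/).

2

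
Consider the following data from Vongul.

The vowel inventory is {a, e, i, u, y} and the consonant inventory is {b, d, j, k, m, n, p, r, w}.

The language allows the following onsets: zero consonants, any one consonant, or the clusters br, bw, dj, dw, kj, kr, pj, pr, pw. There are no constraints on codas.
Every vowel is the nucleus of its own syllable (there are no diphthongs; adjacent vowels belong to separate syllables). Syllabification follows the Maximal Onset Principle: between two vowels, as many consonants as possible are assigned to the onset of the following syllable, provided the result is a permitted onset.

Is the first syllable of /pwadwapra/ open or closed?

open

The vowels are a, a, a — 3 nuclei, so 3 syllables.
V1 /a/ – V2 /a/: /dw/ — entire cluster is a permitted onset → onset /dw/, coda ∅.
V2 /a/ – V3 /a/: cluster /pr/ — /pr/ is itself a permitted onset, so the whole cluster goes right; preceding coda = ∅.
Syllabification: pwa.dwa.pra.
Syllable 1 is /pwa/; it ends in its nucleus with no coda, so it is open.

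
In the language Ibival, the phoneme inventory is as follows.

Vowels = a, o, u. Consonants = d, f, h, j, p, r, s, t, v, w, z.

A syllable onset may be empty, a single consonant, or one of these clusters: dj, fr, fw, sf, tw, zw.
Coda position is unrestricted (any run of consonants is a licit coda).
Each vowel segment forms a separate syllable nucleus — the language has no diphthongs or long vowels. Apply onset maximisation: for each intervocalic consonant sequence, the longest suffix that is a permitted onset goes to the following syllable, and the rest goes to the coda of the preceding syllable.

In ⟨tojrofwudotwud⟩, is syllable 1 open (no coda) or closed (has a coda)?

closed

Vowels present: o, o, u, o, u; each is a nucleus, giving 5 syllables.
σ1/σ2 boundary: /jr/; trying suffixes from longest down, /r/ is the first permitted one, so coda /j/ | onset /r/.
σ2/σ3 boundary: /fw/ — entire cluster is a permitted onset → onset /fw/, coda ∅.
σ3/σ4 boundary: just /d/ — single C goes to the following onset.
σ4/σ5 boundary: /tw/ is a licit onset in full, so it all attaches to the next syllable.
So the parse is toj.ro.fwu.do.twud.
Syllable 1 is /toj/ with coda /j/, so it is closed.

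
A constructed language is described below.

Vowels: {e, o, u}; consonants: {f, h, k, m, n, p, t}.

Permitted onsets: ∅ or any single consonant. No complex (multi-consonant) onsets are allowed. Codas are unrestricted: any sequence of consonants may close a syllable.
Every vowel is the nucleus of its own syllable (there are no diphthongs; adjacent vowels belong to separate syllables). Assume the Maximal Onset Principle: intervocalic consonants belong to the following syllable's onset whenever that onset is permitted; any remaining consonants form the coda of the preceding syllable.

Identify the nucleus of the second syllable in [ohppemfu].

e

Vowels present: o, e, u; each is a nucleus, giving 3 syllables.
The second nucleus (vowel 2 from the left) is /e/.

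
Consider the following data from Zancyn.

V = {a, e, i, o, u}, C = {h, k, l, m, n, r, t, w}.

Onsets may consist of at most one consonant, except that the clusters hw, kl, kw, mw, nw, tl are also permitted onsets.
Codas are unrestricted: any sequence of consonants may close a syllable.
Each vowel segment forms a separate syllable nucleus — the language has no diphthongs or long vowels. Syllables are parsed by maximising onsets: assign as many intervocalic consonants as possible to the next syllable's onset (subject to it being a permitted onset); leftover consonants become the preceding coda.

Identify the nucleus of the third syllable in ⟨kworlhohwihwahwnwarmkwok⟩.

Nuclei (vowels): o, o, i, a, a, o → 6 syllables.
The third nucleus (vowel 3 from the left) is /i/.

i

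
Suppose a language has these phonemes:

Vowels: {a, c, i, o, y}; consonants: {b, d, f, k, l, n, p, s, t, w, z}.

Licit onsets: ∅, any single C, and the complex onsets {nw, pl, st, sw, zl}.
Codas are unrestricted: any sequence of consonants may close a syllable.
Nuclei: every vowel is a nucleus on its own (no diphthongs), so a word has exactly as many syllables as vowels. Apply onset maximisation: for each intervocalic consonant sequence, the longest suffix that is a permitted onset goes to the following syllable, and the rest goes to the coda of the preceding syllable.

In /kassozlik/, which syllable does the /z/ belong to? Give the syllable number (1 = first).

Vowels present: a, o, i; each is a nucleus, giving 3 syllables.
V1 /a/ – V2 /o/: /ss/; trying suffixes from longest down, /s/ is the first permitted one, so coda /s/ | onset /s/.
V2 /o/ – V3 /i/: /zl/ — entire cluster is a permitted onset → onset /zl/, coda ∅.
So the parse is kas.so.zlik.
The /z/ is in the onset of syllable 3 (/zlik/).

3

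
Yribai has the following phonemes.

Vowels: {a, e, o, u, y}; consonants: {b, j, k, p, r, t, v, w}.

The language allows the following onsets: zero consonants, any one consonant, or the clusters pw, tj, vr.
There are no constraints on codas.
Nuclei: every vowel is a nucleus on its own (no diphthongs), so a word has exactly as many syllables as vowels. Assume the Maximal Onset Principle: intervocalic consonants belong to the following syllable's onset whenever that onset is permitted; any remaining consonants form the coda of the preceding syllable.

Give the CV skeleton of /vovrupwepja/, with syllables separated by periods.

Nuclei (vowels): o, u, e, a → 4 syllables.
σ1/σ2 boundary: /vr/ is a licit onset in full, so it all attaches to the next syllable.
σ2/σ3 boundary: cluster /pw/ — /pw/ is itself a permitted onset, so the whole cluster goes right; preceding coda = ∅.
σ3/σ4 boundary: /pj/; trying suffixes from longest down, /j/ is the first permitted one, so coda /p/ | onset /j/.
Result: vo.vru.pwep.ja.
Mapping each syllable to C/V: /vo/ → CV, /vru/ → CCV, /pwep/ → CCVC, /ja/ → CV.

CV.CCV.CCVC.CV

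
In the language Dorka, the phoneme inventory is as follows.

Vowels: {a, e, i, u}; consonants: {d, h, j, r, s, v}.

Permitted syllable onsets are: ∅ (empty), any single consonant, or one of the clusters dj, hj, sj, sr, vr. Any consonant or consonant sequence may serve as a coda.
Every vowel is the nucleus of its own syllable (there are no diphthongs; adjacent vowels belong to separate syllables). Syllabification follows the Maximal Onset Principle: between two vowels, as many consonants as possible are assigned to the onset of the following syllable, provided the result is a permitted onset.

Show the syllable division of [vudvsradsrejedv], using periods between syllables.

vudv.srad.sre.jedv

The vowels are u, a, e, e — 4 nuclei, so 4 syllables.
/u…a/ gap (V1→V2): cluster /dvsr/ — the longest permitted-onset suffix is /sr/; onset = /sr/, preceding coda = /dv/.
/a…e/ gap (V2→V3): /dsr/ splits as /d/ + /sr/ (/sr/ is the longest suffix that is a licit onset).
/e…e/ gap (V3→V4): /j/ → onset of the next syllable (single consonants are always licit onsets).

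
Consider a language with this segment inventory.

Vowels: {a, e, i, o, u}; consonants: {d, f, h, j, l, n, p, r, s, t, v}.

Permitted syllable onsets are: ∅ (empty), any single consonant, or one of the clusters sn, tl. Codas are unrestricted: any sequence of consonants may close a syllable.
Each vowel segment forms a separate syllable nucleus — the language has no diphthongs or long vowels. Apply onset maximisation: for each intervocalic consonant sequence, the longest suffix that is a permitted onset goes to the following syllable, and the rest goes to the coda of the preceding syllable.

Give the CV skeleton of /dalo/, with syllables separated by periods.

CV.CV

Nuclei (vowels): a, o → 2 syllables.
/a…o/ gap (V1→V2): /l/ is a single consonant, so it becomes the next onset.
Syllabification: da.lo.
Mapping each syllable to C/V: /da/ → CV, /lo/ → CV.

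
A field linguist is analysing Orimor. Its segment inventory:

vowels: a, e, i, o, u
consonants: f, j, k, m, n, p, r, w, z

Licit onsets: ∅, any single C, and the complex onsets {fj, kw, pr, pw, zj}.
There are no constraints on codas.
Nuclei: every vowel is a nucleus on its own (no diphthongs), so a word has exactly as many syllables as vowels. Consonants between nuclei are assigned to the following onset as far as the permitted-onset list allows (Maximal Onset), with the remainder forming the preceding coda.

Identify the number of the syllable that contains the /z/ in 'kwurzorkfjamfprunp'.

2

Vowels present: u, o, a, u; each is a nucleus, giving 4 syllables.
Between /u/ (V1) and /o/ (V2): /rz/ — longest licit onset from the right is /z/, leaving /r/ as coda.
Between /o/ (V2) and /a/ (V3): /rkfj/ — longest licit onset from the right is /fj/, leaving /rk/ as coda.
Between /a/ (V3) and /u/ (V4): cluster /mfpr/ — the longest permitted-onset suffix is /pr/; onset = /pr/, preceding coda = /mf/.
Result: kwur.zork.fjamf.prunp.
The /z/ is in the onset of syllable 2 (/zork/).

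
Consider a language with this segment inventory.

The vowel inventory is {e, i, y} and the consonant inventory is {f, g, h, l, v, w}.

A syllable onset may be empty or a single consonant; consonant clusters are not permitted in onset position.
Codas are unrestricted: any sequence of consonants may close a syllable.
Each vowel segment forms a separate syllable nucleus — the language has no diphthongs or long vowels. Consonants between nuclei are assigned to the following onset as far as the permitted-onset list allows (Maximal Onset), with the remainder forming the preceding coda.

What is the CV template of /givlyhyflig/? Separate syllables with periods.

CVC.CV.CVC.CVC

The vowels are i, y, y, i — 4 nuclei, so 4 syllables.
Between /i/ (V1) and /y/ (V2): /vl/; trying suffixes from longest down, /l/ is the first permitted one, so coda /v/ | onset /l/.
Between /y/ (V2) and /y/ (V3): /h/ → onset of the next syllable (single consonants are always licit onsets).
Between /y/ (V3) and /i/ (V4): /fl/; trying suffixes from longest down, /l/ is the first permitted one, so coda /f/ | onset /l/.
Result: giv.ly.hyf.lig.
Mapping each syllable to C/V: /giv/ → CVC, /ly/ → CV, /hyf/ → CVC, /lig/ → CVC.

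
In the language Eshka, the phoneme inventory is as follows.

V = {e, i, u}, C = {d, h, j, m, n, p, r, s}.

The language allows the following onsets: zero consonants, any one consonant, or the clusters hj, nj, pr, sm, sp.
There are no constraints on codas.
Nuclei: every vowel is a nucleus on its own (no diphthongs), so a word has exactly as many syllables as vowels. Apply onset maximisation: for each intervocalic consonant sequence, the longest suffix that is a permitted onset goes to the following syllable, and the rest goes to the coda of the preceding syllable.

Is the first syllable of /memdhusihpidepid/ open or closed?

The vowels are e, u, i, i, e, i — 6 nuclei, so 6 syllables.
σ1/σ2 boundary: /mdh/; trying suffixes from longest down, /h/ is the first permitted one, so coda /md/ | onset /h/.
σ2/σ3 boundary: /s/ is a single consonant, so it becomes the next onset.
σ3/σ4 boundary: cluster /hp/ — the longest permitted-onset suffix is /p/; onset = /p/, preceding coda = /h/.
σ4/σ5 boundary: /d/ → onset of the next syllable (single consonants are always licit onsets).
σ5/σ6 boundary: just /p/ — single C goes to the following onset.
Putting it together: memd.hu.sih.pi.de.pid.
Syllable 1 is /memd/ with coda /md/, so it is closed.

closed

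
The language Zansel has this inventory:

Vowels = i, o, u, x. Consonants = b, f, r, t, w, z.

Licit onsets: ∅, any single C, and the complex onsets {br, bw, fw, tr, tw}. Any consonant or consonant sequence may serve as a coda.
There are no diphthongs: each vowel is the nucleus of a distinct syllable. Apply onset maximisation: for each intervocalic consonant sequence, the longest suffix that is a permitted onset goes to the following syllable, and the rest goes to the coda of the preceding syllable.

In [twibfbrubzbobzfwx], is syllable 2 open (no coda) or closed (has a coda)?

closed

Nuclei (vowels): i, u, o, x → 4 syllables.
/i…u/ gap (V1→V2): /bfbr/ — longest licit onset from the right is /br/, leaving /bf/ as coda.
/u…o/ gap (V2→V3): /bzb/; trying suffixes from longest down, /b/ is the first permitted one, so coda /bz/ | onset /b/.
/o…x/ gap (V3→V4): /bzfw/ splits as /bz/ + /fw/ (/fw/ is the longest suffix that is a licit onset).
Result: twibf.brubz.bobz.fwx.
Syllable 2 is /brubz/ with coda /bz/, so it is closed.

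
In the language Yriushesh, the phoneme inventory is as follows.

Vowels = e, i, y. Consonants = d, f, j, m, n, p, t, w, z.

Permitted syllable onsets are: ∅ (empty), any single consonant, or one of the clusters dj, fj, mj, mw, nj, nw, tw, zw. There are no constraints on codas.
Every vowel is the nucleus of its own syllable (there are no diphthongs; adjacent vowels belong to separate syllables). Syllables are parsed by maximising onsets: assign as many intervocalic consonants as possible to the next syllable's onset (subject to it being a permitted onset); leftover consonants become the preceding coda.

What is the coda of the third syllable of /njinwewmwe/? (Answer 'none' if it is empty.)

The vowels are i, e, e — 3 nuclei, so 3 syllables.
σ1/σ2 boundary: /nw/ — entire cluster is a permitted onset → onset /nw/, coda ∅.
σ2/σ3 boundary: /wmw/ — longest licit onset from the right is /mw/, leaving /w/ as coda.
Result: nji.nwew.mwe.
Syllable 3 is /mwe/: onset /mw/, nucleus /e/, coda ∅.

none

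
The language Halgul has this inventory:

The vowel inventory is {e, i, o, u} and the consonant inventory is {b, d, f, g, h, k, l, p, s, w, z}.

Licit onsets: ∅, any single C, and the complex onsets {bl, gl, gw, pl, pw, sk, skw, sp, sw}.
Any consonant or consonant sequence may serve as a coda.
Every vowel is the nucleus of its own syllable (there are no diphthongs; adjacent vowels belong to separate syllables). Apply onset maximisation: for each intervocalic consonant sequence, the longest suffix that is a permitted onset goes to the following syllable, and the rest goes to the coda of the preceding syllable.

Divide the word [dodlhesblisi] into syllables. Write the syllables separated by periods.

The vowels are o, e, i, i — 4 nuclei, so 4 syllables.
/o…e/ gap (V1→V2): /dlh/ splits as /dl/ + /h/ (/h/ is the longest suffix that is a licit onset).
/e…i/ gap (V2→V3): /sbl/ — longest licit onset from the right is /bl/, leaving /s/ as coda.
/i…i/ gap (V3→V4): /s/ is a single consonant, so it becomes the next onset.

dodl.hes.bli.si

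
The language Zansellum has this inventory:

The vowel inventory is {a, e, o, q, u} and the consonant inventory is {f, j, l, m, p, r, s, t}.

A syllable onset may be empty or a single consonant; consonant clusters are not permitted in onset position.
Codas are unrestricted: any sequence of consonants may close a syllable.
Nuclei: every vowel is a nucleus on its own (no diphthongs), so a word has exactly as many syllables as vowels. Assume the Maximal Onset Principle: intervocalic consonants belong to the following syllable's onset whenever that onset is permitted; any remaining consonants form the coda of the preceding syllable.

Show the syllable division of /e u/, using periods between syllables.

The vowels are e, u — 2 nuclei, so 2 syllables.
σ1/σ2 boundary: hiatus — the boundary sits between the two vowels.

e.u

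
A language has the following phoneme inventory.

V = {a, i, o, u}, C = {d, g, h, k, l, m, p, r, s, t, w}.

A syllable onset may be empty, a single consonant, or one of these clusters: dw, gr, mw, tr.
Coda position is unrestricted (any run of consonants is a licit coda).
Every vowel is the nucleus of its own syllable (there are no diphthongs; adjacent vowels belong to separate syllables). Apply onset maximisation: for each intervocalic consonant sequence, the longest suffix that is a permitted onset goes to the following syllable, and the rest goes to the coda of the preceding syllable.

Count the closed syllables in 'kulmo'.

1

The vowels are u, o — 2 nuclei, so 2 syllables.
σ1/σ2 boundary: /lm/ — longest licit onset from the right is /m/, leaving /l/ as coda.
So the parse is kul.mo.
Classifying each syllable: /kul/ (closed), /mo/ (open).
Closed syllables: 1.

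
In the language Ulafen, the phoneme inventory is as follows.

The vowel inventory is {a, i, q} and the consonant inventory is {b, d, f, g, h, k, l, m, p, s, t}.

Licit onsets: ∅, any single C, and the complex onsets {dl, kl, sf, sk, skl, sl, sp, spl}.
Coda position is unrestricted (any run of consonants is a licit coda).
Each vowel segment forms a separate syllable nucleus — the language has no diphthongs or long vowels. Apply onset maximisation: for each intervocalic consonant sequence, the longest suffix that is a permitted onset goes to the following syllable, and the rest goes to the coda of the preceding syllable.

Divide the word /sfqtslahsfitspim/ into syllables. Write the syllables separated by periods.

Vowels present: q, a, i, i; each is a nucleus, giving 4 syllables.
/q…a/ gap (V1→V2): /tsl/ — longest licit onset from the right is /sl/, leaving /t/ as coda.
/a…i/ gap (V2→V3): cluster /hsf/ — the longest permitted-onset suffix is /sf/; onset = /sf/, preceding coda = /h/.
/i…i/ gap (V3→V4): cluster /tsp/ — the longest permitted-onset suffix is /sp/; onset = /sp/, preceding coda = /t/.

sfqt.slah.sfit.spim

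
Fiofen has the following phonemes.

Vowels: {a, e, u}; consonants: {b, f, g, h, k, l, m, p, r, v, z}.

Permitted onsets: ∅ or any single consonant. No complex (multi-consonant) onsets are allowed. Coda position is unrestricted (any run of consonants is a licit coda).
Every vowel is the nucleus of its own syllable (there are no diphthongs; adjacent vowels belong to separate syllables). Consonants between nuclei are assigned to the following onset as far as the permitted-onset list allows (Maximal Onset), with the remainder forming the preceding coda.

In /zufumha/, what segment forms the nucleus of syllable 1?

u

The vowels are u, u, a — 3 nuclei, so 3 syllables.
The first nucleus (vowel 1 from the left) is /u/.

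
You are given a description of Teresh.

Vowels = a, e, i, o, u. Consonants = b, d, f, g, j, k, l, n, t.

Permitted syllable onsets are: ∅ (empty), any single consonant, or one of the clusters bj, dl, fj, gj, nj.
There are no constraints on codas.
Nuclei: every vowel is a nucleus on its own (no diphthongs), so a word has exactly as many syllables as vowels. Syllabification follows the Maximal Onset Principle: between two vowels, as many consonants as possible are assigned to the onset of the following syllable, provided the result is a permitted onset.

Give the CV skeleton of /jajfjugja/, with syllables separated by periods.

CVC.CCV.CCV

Nuclei (vowels): a, u, a → 3 syllables.
Between /a/ (V1) and /u/ (V2): cluster /jfj/ — the longest permitted-onset suffix is /fj/; onset = /fj/, preceding coda = /j/.
Between /u/ (V2) and /a/ (V3): /gj/ is a licit onset in full, so it all attaches to the next syllable.
So the parse is jaj.fju.gja.
Mapping each syllable to C/V: /jaj/ → CVC, /fju/ → CCV, /gja/ → CCV.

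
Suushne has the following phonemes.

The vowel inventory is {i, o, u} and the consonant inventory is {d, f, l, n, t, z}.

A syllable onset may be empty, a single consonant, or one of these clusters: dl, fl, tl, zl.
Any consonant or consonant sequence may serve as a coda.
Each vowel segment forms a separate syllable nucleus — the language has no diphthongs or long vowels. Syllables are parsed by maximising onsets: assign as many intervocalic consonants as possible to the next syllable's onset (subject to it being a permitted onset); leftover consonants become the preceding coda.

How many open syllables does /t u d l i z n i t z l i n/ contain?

Vowels present: u, i, i, i; each is a nucleus, giving 4 syllables.
Between /u/ (V1) and /i/ (V2): cluster /dl/ — /dl/ is itself a permitted onset, so the whole cluster goes right; preceding coda = ∅.
Between /i/ (V2) and /i/ (V3): /zn/; trying suffixes from longest down, /n/ is the first permitted one, so coda /z/ | onset /n/.
Between /i/ (V3) and /i/ (V4): /tzl/ splits as /t/ + /zl/ (/zl/ is the longest suffix that is a licit onset).
Putting it together: tu.dliz.nit.zlin.
Classifying each syllable: /tu/ (open), /dliz/ (closed), /nit/ (closed), /zlin/ (closed).
Open syllables: 1.

1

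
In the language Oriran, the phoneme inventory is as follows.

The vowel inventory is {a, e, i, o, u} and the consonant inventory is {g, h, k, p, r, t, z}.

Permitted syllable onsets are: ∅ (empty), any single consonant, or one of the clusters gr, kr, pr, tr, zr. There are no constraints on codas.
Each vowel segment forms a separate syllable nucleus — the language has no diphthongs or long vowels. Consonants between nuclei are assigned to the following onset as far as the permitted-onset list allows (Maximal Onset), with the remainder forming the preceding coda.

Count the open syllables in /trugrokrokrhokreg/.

3

Nuclei (vowels): u, o, o, o, e → 5 syllables.
σ1/σ2 boundary: /gr/ — entire cluster is a permitted onset → onset /gr/, coda ∅.
σ2/σ3 boundary: /kr/ is a licit onset in full, so it all attaches to the next syllable.
σ3/σ4 boundary: /krh/; trying suffixes from longest down, /h/ is the first permitted one, so coda /kr/ | onset /h/.
σ4/σ5 boundary: cluster /kr/ — /kr/ is itself a permitted onset, so the whole cluster goes right; preceding coda = ∅.
So the parse is tru.gro.krokr.ho.kreg.
Classifying each syllable: /tru/ (open), /gro/ (open), /krokr/ (closed), /ho/ (open), /kreg/ (closed).
Open syllables: 3.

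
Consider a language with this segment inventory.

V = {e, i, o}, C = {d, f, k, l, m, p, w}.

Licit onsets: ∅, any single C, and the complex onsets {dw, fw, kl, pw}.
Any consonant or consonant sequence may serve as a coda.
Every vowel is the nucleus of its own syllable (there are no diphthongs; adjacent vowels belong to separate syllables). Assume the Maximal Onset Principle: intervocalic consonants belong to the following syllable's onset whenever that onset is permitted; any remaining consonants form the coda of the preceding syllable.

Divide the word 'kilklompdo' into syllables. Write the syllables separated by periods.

kil.klomp.do

Vowels present: i, o, o; each is a nucleus, giving 3 syllables.
/i…o/ gap (V1→V2): /lkl/; trying suffixes from longest down, /kl/ is the first permitted one, so coda /l/ | onset /kl/.
/o…o/ gap (V2→V3): cluster /mpd/ — the longest permitted-onset suffix is /d/; onset = /d/, preceding coda = /mp/.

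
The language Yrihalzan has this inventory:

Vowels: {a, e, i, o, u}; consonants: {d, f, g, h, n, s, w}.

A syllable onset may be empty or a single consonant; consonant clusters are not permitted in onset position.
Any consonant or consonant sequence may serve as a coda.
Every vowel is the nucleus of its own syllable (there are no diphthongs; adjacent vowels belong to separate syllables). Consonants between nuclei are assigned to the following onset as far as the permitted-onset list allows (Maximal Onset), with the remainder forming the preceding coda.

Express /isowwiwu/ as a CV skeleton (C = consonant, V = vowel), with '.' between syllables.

The vowels are i, o, i, u — 4 nuclei, so 4 syllables.
/i…o/ gap (V1→V2): /s/ → onset of the next syllable (single consonants are always licit onsets).
/o…i/ gap (V2→V3): cluster /ww/ — the longest permitted-onset suffix is /w/; onset = /w/, preceding coda = /w/.
/i…u/ gap (V3→V4): just /w/ — single C goes to the following onset.
Syllabification: i.sow.wi.wu.
Mapping each syllable to C/V: /i/ → V, /sow/ → CVC, /wi/ → CV, /wu/ → CV.

V.CVC.CV.CV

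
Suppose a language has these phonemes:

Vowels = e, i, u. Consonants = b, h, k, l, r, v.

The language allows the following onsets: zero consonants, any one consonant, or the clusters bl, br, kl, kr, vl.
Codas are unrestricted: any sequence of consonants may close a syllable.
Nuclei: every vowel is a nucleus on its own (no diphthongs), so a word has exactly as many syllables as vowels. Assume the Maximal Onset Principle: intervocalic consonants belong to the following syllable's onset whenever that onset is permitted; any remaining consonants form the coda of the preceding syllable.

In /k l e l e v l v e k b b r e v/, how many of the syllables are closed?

Vowels present: e, e, e, e; each is a nucleus, giving 4 syllables.
V1 /e/ – V2 /e/: /l/ is a single consonant, so it becomes the next onset.
V2 /e/ – V3 /e/: cluster /vlv/ — the longest permitted-onset suffix is /v/; onset = /v/, preceding coda = /vl/.
V3 /e/ – V4 /e/: /kbbr/ — longest licit onset from the right is /br/, leaving /kb/ as coda.
Putting it together: kle.levl.vekb.brev.
Classifying each syllable: /kle/ (open), /levl/ (closed), /vekb/ (closed), /brev/ (closed).
Closed syllables: 3.

3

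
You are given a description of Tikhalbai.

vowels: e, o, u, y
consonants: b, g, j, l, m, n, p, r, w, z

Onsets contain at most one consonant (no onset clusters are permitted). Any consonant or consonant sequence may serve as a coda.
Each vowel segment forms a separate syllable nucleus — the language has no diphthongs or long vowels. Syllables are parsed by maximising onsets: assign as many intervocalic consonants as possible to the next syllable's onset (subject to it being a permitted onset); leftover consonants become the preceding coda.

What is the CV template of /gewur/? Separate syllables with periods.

Vowels present: e, u; each is a nucleus, giving 2 syllables.
/e…u/ gap (V1→V2): /w/ → onset of the next syllable (single consonants are always licit onsets).
Syllabification: ge.wur.
Mapping each syllable to C/V: /ge/ → CV, /wur/ → CVC.

CV.CVC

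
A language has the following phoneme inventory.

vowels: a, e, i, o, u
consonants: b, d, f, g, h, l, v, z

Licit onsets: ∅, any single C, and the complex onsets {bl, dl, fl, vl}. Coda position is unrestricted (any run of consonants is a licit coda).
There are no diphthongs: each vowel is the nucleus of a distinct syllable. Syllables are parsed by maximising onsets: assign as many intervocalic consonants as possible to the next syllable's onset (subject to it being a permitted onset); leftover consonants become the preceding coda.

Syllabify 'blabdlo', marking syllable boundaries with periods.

blab.dlo

Vowels present: a, o; each is a nucleus, giving 2 syllables.
σ1/σ2 boundary: cluster /bdl/ — the longest permitted-onset suffix is /dl/; onset = /dl/, preceding coda = /b/.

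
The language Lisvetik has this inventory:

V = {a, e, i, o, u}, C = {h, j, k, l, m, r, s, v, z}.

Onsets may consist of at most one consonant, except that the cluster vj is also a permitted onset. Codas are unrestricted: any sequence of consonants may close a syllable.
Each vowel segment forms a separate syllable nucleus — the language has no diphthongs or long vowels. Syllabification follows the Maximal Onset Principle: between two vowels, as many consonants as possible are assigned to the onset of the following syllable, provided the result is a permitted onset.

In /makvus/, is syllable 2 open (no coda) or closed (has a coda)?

closed

The vowels are a, u — 2 nuclei, so 2 syllables.
σ1/σ2 boundary: /kv/; trying suffixes from longest down, /v/ is the first permitted one, so coda /k/ | onset /v/.
Syllabification: mak.vus.
Syllable 2 is /vus/ with coda /s/, so it is closed.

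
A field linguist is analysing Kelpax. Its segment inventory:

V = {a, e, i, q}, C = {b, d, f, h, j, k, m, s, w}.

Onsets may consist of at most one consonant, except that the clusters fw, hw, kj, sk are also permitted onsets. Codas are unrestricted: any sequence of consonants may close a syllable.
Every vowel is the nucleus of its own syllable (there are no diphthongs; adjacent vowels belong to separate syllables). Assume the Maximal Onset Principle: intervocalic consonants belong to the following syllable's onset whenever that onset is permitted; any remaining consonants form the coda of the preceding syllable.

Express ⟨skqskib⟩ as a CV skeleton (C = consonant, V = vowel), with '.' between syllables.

The vowels are q, i — 2 nuclei, so 2 syllables.
/q…i/ gap (V1→V2): cluster /sk/ — /sk/ is itself a permitted onset, so the whole cluster goes right; preceding coda = ∅.
Syllabification: skq.skib.
Mapping each syllable to C/V: /skq/ → CCV, /skib/ → CCVC.

CCV.CCVC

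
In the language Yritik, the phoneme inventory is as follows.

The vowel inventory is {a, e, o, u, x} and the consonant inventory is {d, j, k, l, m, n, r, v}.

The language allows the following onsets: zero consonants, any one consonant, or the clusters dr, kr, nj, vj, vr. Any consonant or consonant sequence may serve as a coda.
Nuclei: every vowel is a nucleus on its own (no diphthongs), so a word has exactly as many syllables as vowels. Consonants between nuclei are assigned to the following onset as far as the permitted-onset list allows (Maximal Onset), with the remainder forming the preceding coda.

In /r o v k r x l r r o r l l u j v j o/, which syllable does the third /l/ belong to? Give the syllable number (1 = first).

Nuclei (vowels): o, x, o, u, o → 5 syllables.
/o…x/ gap (V1→V2): /vkr/ splits as /v/ + /kr/ (/kr/ is the longest suffix that is a licit onset).
/x…o/ gap (V2→V3): cluster /lrr/ — the longest permitted-onset suffix is /r/; onset = /r/, preceding coda = /lr/.
/o…u/ gap (V3→V4): cluster /rll/ — the longest permitted-onset suffix is /l/; onset = /l/, preceding coda = /rl/.
/u…o/ gap (V4→V5): /jvj/; trying suffixes from longest down, /vj/ is the first permitted one, so coda /j/ | onset /vj/.
So the parse is rov.krxlr.rorl.luj.vjo.
The third /l/ is in the onset of syllable 4 (/luj/).

4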